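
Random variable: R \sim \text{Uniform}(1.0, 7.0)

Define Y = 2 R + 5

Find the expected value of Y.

For Y = 2R + 5:
E[Y] = 2 * E[R] + 5
E[R] = (1 + 7)/2 = 4
E[Y] = 2 * 4 + 5 = 13

13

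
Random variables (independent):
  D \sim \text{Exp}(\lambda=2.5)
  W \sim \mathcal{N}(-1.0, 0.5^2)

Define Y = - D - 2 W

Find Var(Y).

For independent RVs: Var(aX + bY) = a²Var(X) + b²Var(Y)
Var(D) = 0.16
Var(W) = 0.25
Var(Y) = (-1)²*0.16 + (-2)²*0.25
= 1*0.16 + 4*0.25 = 1.16

1.16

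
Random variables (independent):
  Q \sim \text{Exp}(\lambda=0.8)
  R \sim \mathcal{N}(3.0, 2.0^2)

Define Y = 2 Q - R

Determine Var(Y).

For independent RVs: Var(aX + bY) = a²Var(X) + b²Var(Y)
Var(Q) = 1.5625
Var(R) = 4
Var(Y) = 2²*1.5625 + (-1)²*4
= 4*1.5625 + 1*4 = 10.25

10.25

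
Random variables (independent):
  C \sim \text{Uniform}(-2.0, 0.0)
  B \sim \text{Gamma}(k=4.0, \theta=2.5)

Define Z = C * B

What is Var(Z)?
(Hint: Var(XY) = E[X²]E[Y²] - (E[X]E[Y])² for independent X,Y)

Var(XY) = E[X²]E[Y²] - (E[X]E[Y])²
E[C] = -1, Var(C) = 0.33333333
E[B] = 10, Var(B) = 25
E[C²] = 0.33333333 + (-1)² = 1.3333333
E[B²] = 25 + 10² = 125
Var(Z) = 1.3333333*125 - (-1*10)²
= 166.66667 - 100 = 66.666667

66.666667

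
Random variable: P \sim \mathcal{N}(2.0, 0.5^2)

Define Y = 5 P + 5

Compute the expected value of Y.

For Y = 5P + 5:
E[Y] = 5 * E[P] + 5
E[P] = 2.0 = 2
E[Y] = 5 * 2 + 5 = 15

15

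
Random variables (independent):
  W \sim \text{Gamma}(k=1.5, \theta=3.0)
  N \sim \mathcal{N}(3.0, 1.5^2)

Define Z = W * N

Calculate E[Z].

For independent RVs: E[XY] = E[X]*E[Y]
E[W] = 4.5
E[N] = 3
E[Z] = 4.5 * 3 = 13.5

13.5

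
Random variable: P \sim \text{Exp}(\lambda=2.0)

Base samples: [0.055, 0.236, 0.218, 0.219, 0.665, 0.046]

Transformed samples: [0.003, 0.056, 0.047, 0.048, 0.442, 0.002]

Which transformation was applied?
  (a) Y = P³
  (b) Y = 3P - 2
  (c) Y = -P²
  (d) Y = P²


Checking option (d) Y = P²:
  P = 0.055 -> Y = 0.003 ✓
  P = 0.236 -> Y = 0.056 ✓
  P = 0.218 -> Y = 0.047 ✓
All samples match this transformation.

(d) P²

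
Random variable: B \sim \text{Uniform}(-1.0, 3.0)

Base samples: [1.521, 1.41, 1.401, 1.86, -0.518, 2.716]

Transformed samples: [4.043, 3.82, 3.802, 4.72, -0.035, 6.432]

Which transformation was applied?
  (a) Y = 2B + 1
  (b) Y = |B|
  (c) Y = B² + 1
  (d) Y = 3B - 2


Checking option (a) Y = 2B + 1:
  B = 1.521 -> Y = 4.043 ✓
  B = 1.41 -> Y = 3.82 ✓
  B = 1.401 -> Y = 3.802 ✓
All samples match this transformation.

(a) 2B + 1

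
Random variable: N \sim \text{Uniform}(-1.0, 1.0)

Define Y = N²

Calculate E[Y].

Using E[X²] = Var(X) + (E[X])²:
E[N] = 0
Var(N) = (1 + 1)^2/12 = 0.33333333
E[N²] = 0.33333333 + 0² = 0.33333333 + 0 = 0.33333333

0.33333333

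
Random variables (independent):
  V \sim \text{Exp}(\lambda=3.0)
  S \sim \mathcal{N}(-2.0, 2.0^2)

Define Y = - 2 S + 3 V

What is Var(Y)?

For independent RVs: Var(aX + bY) = a²Var(X) + b²Var(Y)
Var(V) = 0.11111111
Var(S) = 4
Var(Y) = 3²*0.11111111 + (-2)²*4
= 9*0.11111111 + 4*4 = 17

17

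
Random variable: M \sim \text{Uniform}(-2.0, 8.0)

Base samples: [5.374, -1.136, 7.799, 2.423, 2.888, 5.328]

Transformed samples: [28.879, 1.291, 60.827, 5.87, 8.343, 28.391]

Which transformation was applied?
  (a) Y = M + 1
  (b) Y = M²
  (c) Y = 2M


Checking option (b) Y = M²:
  M = 5.374 -> Y = 28.879 ✓
  M = -1.136 -> Y = 1.291 ✓
  M = 7.799 -> Y = 60.827 ✓
All samples match this transformation.

(b) M²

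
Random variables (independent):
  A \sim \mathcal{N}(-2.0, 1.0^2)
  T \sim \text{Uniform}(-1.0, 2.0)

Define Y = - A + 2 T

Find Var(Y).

For independent RVs: Var(aX + bY) = a²Var(X) + b²Var(Y)
Var(A) = 1
Var(T) = 0.75
Var(Y) = (-1)²*1 + 2²*0.75
= 1*1 + 4*0.75 = 4

4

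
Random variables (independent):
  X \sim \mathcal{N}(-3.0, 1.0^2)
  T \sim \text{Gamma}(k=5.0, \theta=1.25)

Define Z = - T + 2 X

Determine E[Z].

E[Z] = 2*E[X] - 1*E[T]
E[X] = -3
E[T] = 6.25
E[Z] = 2*(-3) - 1*6.25 = -12.25

-12.25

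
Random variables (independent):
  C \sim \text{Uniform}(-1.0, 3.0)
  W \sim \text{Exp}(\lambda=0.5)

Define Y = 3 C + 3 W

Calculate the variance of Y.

For independent RVs: Var(aX + bY) = a²Var(X) + b²Var(Y)
Var(C) = 1.3333333
Var(W) = 4
Var(Y) = 3²*1.3333333 + 3²*4
= 9*1.3333333 + 9*4 = 48

48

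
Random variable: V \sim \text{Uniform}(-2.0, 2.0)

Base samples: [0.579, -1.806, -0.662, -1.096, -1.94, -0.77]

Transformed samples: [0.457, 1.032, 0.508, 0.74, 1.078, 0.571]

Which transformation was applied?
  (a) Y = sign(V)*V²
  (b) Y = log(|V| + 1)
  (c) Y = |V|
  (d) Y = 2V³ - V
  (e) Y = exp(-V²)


Checking option (b) Y = log(|V| + 1):
  V = 0.579 -> Y = 0.457 ✓
  V = -1.806 -> Y = 1.032 ✓
  V = -0.662 -> Y = 0.508 ✓
All samples match this transformation.

(b) log(|V| + 1)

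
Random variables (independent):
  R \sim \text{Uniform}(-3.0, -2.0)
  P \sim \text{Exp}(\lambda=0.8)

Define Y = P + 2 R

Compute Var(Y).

For independent RVs: Var(aX + bY) = a²Var(X) + b²Var(Y)
Var(R) = 0.083333333
Var(P) = 1.5625
Var(Y) = 2²*0.083333333 + 1²*1.5625
= 4*0.083333333 + 1*1.5625 = 1.8958333

1.8958333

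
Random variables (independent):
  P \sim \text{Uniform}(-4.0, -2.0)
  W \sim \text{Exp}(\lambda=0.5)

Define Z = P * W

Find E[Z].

For independent RVs: E[XY] = E[X]*E[Y]
E[P] = -3
E[W] = 2
E[Z] = -3 * 2 = -6

-6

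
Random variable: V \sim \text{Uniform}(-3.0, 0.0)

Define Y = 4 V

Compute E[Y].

For Y = 4V:
E[Y] = 4 * E[V]
E[V] = (-3 + 0)/2 = -1.5
E[Y] = 4 * (-1.5) = -6

-6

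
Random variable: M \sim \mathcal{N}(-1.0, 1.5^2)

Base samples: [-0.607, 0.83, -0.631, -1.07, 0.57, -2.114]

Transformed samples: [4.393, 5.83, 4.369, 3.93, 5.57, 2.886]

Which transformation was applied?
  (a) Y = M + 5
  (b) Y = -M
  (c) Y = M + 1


Checking option (a) Y = M + 5:
  M = -0.607 -> Y = 4.393 ✓
  M = 0.83 -> Y = 5.83 ✓
  M = -0.631 -> Y = 4.369 ✓
All samples match this transformation.

(a) M + 5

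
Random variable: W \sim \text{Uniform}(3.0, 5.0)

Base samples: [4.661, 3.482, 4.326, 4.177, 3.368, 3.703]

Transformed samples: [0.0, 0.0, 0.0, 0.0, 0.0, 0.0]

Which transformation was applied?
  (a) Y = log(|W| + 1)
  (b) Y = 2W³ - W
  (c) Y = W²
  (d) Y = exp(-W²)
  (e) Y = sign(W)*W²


Checking option (d) Y = exp(-W²):
  W = 4.661 -> Y = 0.0 ✓
  W = 3.482 -> Y = 0.0 ✓
  W = 4.326 -> Y = 0.0 ✓
All samples match this transformation.

(d) exp(-W²)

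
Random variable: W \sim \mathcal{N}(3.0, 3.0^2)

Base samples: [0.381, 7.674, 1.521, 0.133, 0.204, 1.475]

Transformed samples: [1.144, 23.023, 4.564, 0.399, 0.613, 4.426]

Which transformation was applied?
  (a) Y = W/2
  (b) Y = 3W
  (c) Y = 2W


Checking option (b) Y = 3W:
  W = 0.381 -> Y = 1.144 ✓
  W = 7.674 -> Y = 23.023 ✓
  W = 1.521 -> Y = 4.564 ✓
All samples match this transformation.

(b) 3W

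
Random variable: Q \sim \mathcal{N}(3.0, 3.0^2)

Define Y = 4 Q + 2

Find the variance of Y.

For Y = aQ + b: Var(Y) = a² * Var(Q)
Var(Q) = 3.0^2 = 9
Var(Y) = 4² * 9 = 16 * 9 = 144

144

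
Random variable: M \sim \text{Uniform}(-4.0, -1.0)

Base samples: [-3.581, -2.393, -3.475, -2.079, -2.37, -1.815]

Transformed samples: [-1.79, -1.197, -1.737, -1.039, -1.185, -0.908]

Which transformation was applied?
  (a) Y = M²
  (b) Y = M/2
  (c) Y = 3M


Checking option (b) Y = M/2:
  M = -3.581 -> Y = -1.79 ✓
  M = -2.393 -> Y = -1.197 ✓
  M = -3.475 -> Y = -1.737 ✓
All samples match this transformation.

(b) M/2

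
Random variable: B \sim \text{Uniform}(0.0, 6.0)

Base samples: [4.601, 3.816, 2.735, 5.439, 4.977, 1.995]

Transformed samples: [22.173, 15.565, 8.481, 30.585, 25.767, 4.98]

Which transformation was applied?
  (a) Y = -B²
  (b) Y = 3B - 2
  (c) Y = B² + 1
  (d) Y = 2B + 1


Checking option (c) Y = B² + 1:
  B = 4.601 -> Y = 22.173 ✓
  B = 3.816 -> Y = 15.565 ✓
  B = 2.735 -> Y = 8.481 ✓
All samples match this transformation.

(c) B² + 1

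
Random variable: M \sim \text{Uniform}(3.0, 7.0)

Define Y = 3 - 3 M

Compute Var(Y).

For Y = aM + b: Var(Y) = a² * Var(M)
Var(M) = (7 - 3)^2/12 = 1.3333333
Var(Y) = (-3)² * 1.3333333 = 9 * 1.3333333 = 12

12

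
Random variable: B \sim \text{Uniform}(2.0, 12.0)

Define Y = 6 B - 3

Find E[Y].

For Y = 6B - 3:
E[Y] = 6 * E[B] - 3
E[B] = (2 + 12)/2 = 7
E[Y] = 6 * 7 - 3 = 39

39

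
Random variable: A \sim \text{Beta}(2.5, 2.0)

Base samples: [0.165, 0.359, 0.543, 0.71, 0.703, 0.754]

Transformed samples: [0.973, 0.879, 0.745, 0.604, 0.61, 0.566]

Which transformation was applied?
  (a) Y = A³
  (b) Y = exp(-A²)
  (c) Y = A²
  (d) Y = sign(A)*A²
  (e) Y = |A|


Checking option (b) Y = exp(-A²):
  A = 0.165 -> Y = 0.973 ✓
  A = 0.359 -> Y = 0.879 ✓
  A = 0.543 -> Y = 0.745 ✓
All samples match this transformation.

(b) exp(-A²)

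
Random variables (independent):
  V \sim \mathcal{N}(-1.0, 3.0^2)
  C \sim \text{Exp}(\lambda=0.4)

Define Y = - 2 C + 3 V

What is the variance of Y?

For independent RVs: Var(aX + bY) = a²Var(X) + b²Var(Y)
Var(V) = 9
Var(C) = 6.25
Var(Y) = 3²*9 + (-2)²*6.25
= 9*9 + 4*6.25 = 106

106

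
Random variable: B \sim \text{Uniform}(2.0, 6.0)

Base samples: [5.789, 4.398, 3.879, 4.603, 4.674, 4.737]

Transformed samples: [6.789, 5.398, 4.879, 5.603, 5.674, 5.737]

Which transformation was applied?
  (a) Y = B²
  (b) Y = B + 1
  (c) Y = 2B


Checking option (b) Y = B + 1:
  B = 5.789 -> Y = 6.789 ✓
  B = 4.398 -> Y = 5.398 ✓
  B = 3.879 -> Y = 4.879 ✓
All samples match this transformation.

(b) B + 1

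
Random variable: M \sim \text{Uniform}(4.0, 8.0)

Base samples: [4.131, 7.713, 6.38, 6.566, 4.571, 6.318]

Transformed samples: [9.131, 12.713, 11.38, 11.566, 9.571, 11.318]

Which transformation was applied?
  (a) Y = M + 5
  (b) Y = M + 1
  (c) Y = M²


Checking option (a) Y = M + 5:
  M = 4.131 -> Y = 9.131 ✓
  M = 7.713 -> Y = 12.713 ✓
  M = 6.38 -> Y = 11.38 ✓
All samples match this transformation.

(a) M + 5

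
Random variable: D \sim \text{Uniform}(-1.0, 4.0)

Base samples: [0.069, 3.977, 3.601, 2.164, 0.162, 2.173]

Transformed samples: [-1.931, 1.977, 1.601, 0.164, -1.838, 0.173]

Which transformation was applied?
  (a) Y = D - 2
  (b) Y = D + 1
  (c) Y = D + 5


Checking option (a) Y = D - 2:
  D = 0.069 -> Y = -1.931 ✓
  D = 3.977 -> Y = 1.977 ✓
  D = 3.601 -> Y = 1.601 ✓
All samples match this transformation.

(a) D - 2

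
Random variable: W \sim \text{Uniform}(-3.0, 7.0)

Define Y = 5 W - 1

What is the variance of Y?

For Y = aW + b: Var(Y) = a² * Var(W)
Var(W) = (7 + 3)^2/12 = 8.3333333
Var(Y) = 5² * 8.3333333 = 25 * 8.3333333 = 208.33333

208.33333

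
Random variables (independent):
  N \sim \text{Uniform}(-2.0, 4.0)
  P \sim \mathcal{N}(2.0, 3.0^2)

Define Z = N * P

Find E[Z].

For independent RVs: E[XY] = E[X]*E[Y]
E[N] = 1
E[P] = 2
E[Z] = 1 * 2 = 2

2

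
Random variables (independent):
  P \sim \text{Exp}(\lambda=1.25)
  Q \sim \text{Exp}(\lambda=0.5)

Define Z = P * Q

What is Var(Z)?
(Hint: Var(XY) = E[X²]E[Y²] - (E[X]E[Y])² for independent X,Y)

Var(XY) = E[X²]E[Y²] - (E[X]E[Y])²
E[P] = 0.8, Var(P) = 0.64
E[Q] = 2, Var(Q) = 4
E[P²] = 0.64 + 0.8² = 1.28
E[Q²] = 4 + 2² = 8
Var(Z) = 1.28*8 - (0.8*2)²
= 10.24 - 2.56 = 7.68

7.68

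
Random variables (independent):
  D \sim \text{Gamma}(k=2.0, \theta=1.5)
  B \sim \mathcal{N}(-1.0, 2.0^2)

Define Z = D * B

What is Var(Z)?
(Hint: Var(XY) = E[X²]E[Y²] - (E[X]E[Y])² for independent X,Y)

Var(XY) = E[X²]E[Y²] - (E[X]E[Y])²
E[D] = 3, Var(D) = 4.5
E[B] = -1, Var(B) = 4
E[D²] = 4.5 + 3² = 13.5
E[B²] = 4 + (-1)² = 5
Var(Z) = 13.5*5 - (3*(-1))²
= 67.5 - 9 = 58.5

58.5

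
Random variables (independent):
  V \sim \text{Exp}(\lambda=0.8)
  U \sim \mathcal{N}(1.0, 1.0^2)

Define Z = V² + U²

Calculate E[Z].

E[Z] = E[V²] + E[U²]
E[V²] = Var(V) + E[V]² = 1.5625 + 1.5625 = 3.125
E[U²] = Var(U) + E[U]² = 1 + 1 = 2
E[Z] = 3.125 + 2 = 5.125

5.125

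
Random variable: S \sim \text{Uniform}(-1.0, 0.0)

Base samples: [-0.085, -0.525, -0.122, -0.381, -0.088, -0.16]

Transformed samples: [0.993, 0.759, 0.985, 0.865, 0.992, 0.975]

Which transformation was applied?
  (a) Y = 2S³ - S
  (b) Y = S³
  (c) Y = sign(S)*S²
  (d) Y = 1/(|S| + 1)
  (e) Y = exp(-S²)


Checking option (e) Y = exp(-S²):
  S = -0.085 -> Y = 0.993 ✓
  S = -0.525 -> Y = 0.759 ✓
  S = -0.122 -> Y = 0.985 ✓
All samples match this transformation.

(e) exp(-S²)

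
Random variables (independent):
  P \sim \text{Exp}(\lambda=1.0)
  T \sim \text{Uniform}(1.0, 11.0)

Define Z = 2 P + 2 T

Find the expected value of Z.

E[Z] = 2*E[P] + 2*E[T]
E[P] = 1
E[T] = 6
E[Z] = 2*1 + 2*6 = 14

14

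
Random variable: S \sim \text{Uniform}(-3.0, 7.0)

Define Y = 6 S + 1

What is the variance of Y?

For Y = aS + b: Var(Y) = a² * Var(S)
Var(S) = (7 + 3)^2/12 = 8.3333333
Var(Y) = 6² * 8.3333333 = 36 * 8.3333333 = 300

300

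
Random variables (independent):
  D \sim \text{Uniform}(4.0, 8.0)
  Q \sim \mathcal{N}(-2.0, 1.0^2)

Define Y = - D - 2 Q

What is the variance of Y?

For independent RVs: Var(aX + bY) = a²Var(X) + b²Var(Y)
Var(D) = 1.3333333
Var(Q) = 1
Var(Y) = (-1)²*1.3333333 + (-2)²*1
= 1*1.3333333 + 4*1 = 5.3333333

5.3333333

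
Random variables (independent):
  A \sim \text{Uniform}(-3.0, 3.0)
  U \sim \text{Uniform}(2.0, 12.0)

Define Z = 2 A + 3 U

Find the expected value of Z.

E[Z] = 2*E[A] + 3*E[U]
E[A] = 0
E[U] = 7
E[Z] = 2*0 + 3*7 = 21

21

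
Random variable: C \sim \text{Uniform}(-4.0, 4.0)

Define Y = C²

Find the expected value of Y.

E[C²] = Var(C) + (E[C])² = 5.3333333 + 0 = 5.3333333

5.3333333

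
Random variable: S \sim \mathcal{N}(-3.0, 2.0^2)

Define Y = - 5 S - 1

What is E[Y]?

For Y = -5S - 1:
E[Y] = -5 * E[S] - 1
E[S] = -3.0 = -3
E[Y] = -5 * (-3) - 1 = 14

14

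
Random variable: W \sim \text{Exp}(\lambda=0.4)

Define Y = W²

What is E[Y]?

Using E[X²] = Var(X) + (E[X])²:
E[W] = 2.5
Var(W) = 1/0.4^2 = 6.25
E[W²] = 6.25 + 2.5² = 6.25 + 6.25 = 12.5

12.5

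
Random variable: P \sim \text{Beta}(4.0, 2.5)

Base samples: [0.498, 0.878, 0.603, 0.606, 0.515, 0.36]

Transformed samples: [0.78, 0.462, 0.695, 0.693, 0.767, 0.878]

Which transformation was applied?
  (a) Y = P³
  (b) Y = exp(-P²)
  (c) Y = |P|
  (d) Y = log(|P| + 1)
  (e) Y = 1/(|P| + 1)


Checking option (b) Y = exp(-P²):
  P = 0.498 -> Y = 0.78 ✓
  P = 0.878 -> Y = 0.462 ✓
  P = 0.603 -> Y = 0.695 ✓
All samples match this transformation.

(b) exp(-P²)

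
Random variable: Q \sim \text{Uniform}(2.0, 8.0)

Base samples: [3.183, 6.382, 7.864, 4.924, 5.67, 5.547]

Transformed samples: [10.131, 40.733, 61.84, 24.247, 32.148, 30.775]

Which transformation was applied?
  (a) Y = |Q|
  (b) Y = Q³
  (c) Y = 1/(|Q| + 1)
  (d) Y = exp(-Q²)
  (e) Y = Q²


Checking option (e) Y = Q²:
  Q = 3.183 -> Y = 10.131 ✓
  Q = 6.382 -> Y = 40.733 ✓
  Q = 7.864 -> Y = 61.84 ✓
All samples match this transformation.

(e) Q²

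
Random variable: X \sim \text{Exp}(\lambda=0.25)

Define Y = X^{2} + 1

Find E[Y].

E[Y] = 1*E[X²] + 1
E[X] = 4
E[X²] = Var(X) + (E[X])² = 16 + 16 = 32
E[Y] = 1*32 + 1 = 33

33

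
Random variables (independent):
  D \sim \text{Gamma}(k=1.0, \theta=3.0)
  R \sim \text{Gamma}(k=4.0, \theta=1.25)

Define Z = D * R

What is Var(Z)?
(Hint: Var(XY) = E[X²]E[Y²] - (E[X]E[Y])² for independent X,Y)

Var(XY) = E[X²]E[Y²] - (E[X]E[Y])²
E[D] = 3, Var(D) = 9
E[R] = 5, Var(R) = 6.25
E[D²] = 9 + 3² = 18
E[R²] = 6.25 + 5² = 31.25
Var(Z) = 18*31.25 - (3*5)²
= 562.5 - 225 = 337.5

337.5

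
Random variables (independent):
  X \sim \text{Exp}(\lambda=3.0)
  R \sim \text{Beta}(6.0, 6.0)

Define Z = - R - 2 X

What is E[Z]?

E[Z] = -2*E[X] - 1*E[R]
E[X] = 0.33333333
E[R] = 0.5
E[Z] = -2*0.33333333 - 1*0.5 = -1.1666667

-1.1666667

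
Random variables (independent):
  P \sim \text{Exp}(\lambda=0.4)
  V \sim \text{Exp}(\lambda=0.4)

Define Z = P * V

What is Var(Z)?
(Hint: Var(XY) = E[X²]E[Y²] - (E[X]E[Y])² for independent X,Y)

Var(XY) = E[X²]E[Y²] - (E[X]E[Y])²
E[P] = 2.5, Var(P) = 6.25
E[V] = 2.5, Var(V) = 6.25
E[P²] = 6.25 + 2.5² = 12.5
E[V²] = 6.25 + 2.5² = 12.5
Var(Z) = 12.5*12.5 - (2.5*2.5)²
= 156.25 - 39.0625 = 117.1875

117.1875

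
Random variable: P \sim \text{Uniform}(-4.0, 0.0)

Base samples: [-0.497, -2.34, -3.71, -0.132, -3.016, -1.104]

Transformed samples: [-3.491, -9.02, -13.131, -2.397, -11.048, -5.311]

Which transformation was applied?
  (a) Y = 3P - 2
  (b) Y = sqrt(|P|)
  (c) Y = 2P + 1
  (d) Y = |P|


Checking option (a) Y = 3P - 2:
  P = -0.497 -> Y = -3.491 ✓
  P = -2.34 -> Y = -9.02 ✓
  P = -3.71 -> Y = -13.131 ✓
All samples match this transformation.

(a) 3P - 2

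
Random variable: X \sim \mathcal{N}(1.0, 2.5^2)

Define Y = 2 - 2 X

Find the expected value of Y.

For Y = -2X + 2:
E[Y] = -2 * E[X] + 2
E[X] = 1.0 = 1
E[Y] = -2 * 1 + 2 = 0

0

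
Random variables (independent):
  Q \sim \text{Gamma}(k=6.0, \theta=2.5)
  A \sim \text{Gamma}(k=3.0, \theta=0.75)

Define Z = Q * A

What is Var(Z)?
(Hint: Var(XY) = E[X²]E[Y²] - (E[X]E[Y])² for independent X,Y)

Var(XY) = E[X²]E[Y²] - (E[X]E[Y])²
E[Q] = 15, Var(Q) = 37.5
E[A] = 2.25, Var(A) = 1.6875
E[Q²] = 37.5 + 15² = 262.5
E[A²] = 1.6875 + 2.25² = 6.75
Var(Z) = 262.5*6.75 - (15*2.25)²
= 1771.875 - 1139.0625 = 632.8125

632.8125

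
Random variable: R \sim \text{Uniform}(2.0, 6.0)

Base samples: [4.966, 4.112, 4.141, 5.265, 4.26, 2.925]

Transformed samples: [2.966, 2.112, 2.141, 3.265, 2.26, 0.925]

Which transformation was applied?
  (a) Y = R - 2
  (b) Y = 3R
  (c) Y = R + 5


Checking option (a) Y = R - 2:
  R = 4.966 -> Y = 2.966 ✓
  R = 4.112 -> Y = 2.112 ✓
  R = 4.141 -> Y = 2.141 ✓
All samples match this transformation.

(a) R - 2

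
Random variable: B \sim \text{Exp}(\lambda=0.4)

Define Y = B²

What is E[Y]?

E[B²] = Var(B) + (E[B])² = 6.25 + 6.25 = 12.5

12.5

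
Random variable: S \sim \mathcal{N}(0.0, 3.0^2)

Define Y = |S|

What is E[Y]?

For X ~ N(0, 3.0²), E[|X|] = sigma * sqrt(2/pi)
= 3.0 * sqrt(2/pi) = 2.3936537

2.3936537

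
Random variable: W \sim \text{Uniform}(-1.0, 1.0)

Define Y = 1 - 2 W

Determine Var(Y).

For Y = aW + b: Var(Y) = a² * Var(W)
Var(W) = (1 + 1)^2/12 = 0.33333333
Var(Y) = (-2)² * 0.33333333 = 4 * 0.33333333 = 1.3333333

1.3333333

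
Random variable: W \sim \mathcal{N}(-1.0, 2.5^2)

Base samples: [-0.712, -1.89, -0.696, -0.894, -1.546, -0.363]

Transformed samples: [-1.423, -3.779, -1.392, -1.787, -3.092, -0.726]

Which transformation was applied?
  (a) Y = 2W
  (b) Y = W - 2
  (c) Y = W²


Checking option (a) Y = 2W:
  W = -0.712 -> Y = -1.423 ✓
  W = -1.89 -> Y = -3.779 ✓
  W = -0.696 -> Y = -1.392 ✓
All samples match this transformation.

(a) 2W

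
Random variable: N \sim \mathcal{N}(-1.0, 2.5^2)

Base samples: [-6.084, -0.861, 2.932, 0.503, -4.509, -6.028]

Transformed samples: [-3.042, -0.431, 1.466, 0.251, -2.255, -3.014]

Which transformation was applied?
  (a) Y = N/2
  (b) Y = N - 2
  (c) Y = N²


Checking option (a) Y = N/2:
  N = -6.084 -> Y = -3.042 ✓
  N = -0.861 -> Y = -0.431 ✓
  N = 2.932 -> Y = 1.466 ✓
All samples match this transformation.

(a) N/2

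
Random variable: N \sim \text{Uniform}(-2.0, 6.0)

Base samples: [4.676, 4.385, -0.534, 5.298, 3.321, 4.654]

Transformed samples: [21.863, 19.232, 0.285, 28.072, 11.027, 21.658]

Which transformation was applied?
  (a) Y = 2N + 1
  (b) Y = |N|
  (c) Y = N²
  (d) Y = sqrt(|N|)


Checking option (c) Y = N²:
  N = 4.676 -> Y = 21.863 ✓
  N = 4.385 -> Y = 19.232 ✓
  N = -0.534 -> Y = 0.285 ✓
All samples match this transformation.

(c) N²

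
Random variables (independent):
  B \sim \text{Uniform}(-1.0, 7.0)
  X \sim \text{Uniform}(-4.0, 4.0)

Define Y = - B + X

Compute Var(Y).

For independent RVs: Var(aX + bY) = a²Var(X) + b²Var(Y)
Var(B) = 5.3333333
Var(X) = 5.3333333
Var(Y) = (-1)²*5.3333333 + 1²*5.3333333
= 1*5.3333333 + 1*5.3333333 = 10.666667

10.666667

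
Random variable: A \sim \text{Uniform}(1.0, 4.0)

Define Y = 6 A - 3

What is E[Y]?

For Y = 6A - 3:
E[Y] = 6 * E[A] - 3
E[A] = (1 + 4)/2 = 2.5
E[Y] = 6 * 2.5 - 3 = 12

12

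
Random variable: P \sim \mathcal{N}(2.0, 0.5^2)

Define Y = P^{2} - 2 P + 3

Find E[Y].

E[Y] = 1*E[P²] - 2*E[P] + 3
E[P] = 2
E[P²] = Var(P) + (E[P])² = 0.25 + 4 = 4.25
E[Y] = 1*4.25 - 2*2 + 3 = 3.25

3.25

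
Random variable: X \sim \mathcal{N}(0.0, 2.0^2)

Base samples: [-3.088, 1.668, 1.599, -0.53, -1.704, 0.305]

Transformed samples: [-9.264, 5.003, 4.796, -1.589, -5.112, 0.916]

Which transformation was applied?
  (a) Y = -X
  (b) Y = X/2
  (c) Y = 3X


Checking option (c) Y = 3X:
  X = -3.088 -> Y = -9.264 ✓
  X = 1.668 -> Y = 5.003 ✓
  X = 1.599 -> Y = 4.796 ✓
All samples match this transformation.

(c) 3X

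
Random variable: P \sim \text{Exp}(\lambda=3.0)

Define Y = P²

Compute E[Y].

Using E[X²] = Var(X) + (E[X])²:
E[P] = 0.33333333
Var(P) = 1/3.0^2 = 0.11111111
E[P²] = 0.11111111 + 0.33333333² = 0.11111111 + 0.11111111 = 0.22222222

0.22222222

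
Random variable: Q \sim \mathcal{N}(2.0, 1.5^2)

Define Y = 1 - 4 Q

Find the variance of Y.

For Y = aQ + b: Var(Y) = a² * Var(Q)
Var(Q) = 1.5^2 = 2.25
Var(Y) = (-4)² * 2.25 = 16 * 2.25 = 36

36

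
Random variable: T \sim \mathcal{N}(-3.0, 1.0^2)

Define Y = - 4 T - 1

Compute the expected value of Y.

For Y = -4T - 1:
E[Y] = -4 * E[T] - 1
E[T] = -3.0 = -3
E[Y] = -4 * (-3) - 1 = 11

11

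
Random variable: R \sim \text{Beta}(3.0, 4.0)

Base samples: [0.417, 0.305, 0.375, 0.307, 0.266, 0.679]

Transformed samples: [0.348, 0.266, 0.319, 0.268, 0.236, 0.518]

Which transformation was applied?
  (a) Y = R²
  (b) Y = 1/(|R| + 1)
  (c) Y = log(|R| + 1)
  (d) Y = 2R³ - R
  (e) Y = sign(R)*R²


Checking option (c) Y = log(|R| + 1):
  R = 0.417 -> Y = 0.348 ✓
  R = 0.305 -> Y = 0.266 ✓
  R = 0.375 -> Y = 0.319 ✓
All samples match this transformation.

(c) log(|R| + 1)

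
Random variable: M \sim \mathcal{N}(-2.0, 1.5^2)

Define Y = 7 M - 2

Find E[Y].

For Y = 7M - 2:
E[Y] = 7 * E[M] - 2
E[M] = -2.0 = -2
E[Y] = 7 * (-2) - 2 = -16

-16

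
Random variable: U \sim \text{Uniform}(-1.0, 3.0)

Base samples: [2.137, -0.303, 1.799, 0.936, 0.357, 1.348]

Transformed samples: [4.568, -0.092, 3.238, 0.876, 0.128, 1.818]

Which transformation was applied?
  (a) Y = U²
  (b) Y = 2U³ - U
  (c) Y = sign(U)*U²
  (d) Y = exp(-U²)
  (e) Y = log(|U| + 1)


Checking option (c) Y = sign(U)*U²:
  U = 2.137 -> Y = 4.568 ✓
  U = -0.303 -> Y = -0.092 ✓
  U = 1.799 -> Y = 3.238 ✓
All samples match this transformation.

(c) sign(U)*U²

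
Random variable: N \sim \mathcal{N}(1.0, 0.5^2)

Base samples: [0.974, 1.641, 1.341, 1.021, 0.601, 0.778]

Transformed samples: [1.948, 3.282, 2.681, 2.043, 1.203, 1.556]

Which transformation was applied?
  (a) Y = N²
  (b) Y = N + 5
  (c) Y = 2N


Checking option (c) Y = 2N:
  N = 0.974 -> Y = 1.948 ✓
  N = 1.641 -> Y = 3.282 ✓
  N = 1.341 -> Y = 2.681 ✓
All samples match this transformation.

(c) 2N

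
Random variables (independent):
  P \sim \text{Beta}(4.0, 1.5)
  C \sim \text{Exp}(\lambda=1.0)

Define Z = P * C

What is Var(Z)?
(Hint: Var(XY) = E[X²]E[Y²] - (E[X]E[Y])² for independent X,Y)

Var(XY) = E[X²]E[Y²] - (E[X]E[Y])²
E[P] = 0.72727273, Var(P) = 0.03051494
E[C] = 1, Var(C) = 1
E[P²] = 0.03051494 + 0.72727273² = 0.55944056
E[C²] = 1 + 1² = 2
Var(Z) = 0.55944056*2 - (0.72727273*1)²
= 1.1188811 - 0.52892562 = 0.5899555

0.5899555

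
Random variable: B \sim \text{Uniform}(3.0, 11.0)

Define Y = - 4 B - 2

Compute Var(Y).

For Y = aB + b: Var(Y) = a² * Var(B)
Var(B) = (11 - 3)^2/12 = 5.3333333
Var(Y) = (-4)² * 5.3333333 = 16 * 5.3333333 = 85.333333

85.333333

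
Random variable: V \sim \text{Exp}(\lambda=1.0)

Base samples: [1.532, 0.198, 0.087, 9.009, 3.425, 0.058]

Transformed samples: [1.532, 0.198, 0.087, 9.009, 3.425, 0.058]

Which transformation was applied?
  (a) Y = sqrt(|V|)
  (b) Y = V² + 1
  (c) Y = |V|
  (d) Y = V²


Checking option (c) Y = |V|:
  V = 1.532 -> Y = 1.532 ✓
  V = 0.198 -> Y = 0.198 ✓
  V = 0.087 -> Y = 0.087 ✓
All samples match this transformation.

(c) |V|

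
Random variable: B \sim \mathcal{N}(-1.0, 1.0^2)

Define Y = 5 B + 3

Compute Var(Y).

For Y = aB + b: Var(Y) = a² * Var(B)
Var(B) = 1.0^2 = 1
Var(Y) = 5² * 1 = 25 * 1 = 25

25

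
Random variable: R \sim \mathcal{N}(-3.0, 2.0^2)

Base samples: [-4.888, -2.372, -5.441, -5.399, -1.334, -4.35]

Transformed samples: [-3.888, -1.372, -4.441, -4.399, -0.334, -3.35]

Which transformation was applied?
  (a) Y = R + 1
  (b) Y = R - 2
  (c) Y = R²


Checking option (a) Y = R + 1:
  R = -4.888 -> Y = -3.888 ✓
  R = -2.372 -> Y = -1.372 ✓
  R = -5.441 -> Y = -4.441 ✓
All samples match this transformation.

(a) R + 1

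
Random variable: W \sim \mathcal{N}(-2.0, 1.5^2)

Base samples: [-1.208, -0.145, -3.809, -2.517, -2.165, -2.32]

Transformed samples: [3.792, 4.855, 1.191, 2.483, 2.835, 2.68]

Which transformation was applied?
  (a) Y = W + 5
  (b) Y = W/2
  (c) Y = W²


Checking option (a) Y = W + 5:
  W = -1.208 -> Y = 3.792 ✓
  W = -0.145 -> Y = 4.855 ✓
  W = -3.809 -> Y = 1.191 ✓
All samples match this transformation.

(a) W + 5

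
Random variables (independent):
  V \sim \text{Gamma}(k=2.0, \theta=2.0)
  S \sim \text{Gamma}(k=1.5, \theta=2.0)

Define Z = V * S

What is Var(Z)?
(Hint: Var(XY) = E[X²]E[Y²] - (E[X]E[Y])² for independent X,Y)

Var(XY) = E[X²]E[Y²] - (E[X]E[Y])²
E[V] = 4, Var(V) = 8
E[S] = 3, Var(S) = 6
E[V²] = 8 + 4² = 24
E[S²] = 6 + 3² = 15
Var(Z) = 24*15 - (4*3)²
= 360 - 144 = 216

216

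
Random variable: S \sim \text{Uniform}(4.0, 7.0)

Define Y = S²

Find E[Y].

Using E[X²] = Var(X) + (E[X])²:
E[S] = 5.5
Var(S) = (7 - 4)^2/12 = 0.75
E[S²] = 0.75 + 5.5² = 0.75 + 30.25 = 31

31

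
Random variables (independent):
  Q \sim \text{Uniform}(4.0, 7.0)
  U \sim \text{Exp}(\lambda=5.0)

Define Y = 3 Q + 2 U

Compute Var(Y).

For independent RVs: Var(aX + bY) = a²Var(X) + b²Var(Y)
Var(Q) = 0.75
Var(U) = 0.04
Var(Y) = 3²*0.75 + 2²*0.04
= 9*0.75 + 4*0.04 = 6.91

6.91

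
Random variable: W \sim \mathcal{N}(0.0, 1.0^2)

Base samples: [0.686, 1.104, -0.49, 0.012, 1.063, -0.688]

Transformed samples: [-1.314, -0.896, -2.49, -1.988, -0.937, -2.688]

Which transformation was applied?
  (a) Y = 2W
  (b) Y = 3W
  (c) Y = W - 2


Checking option (c) Y = W - 2:
  W = 0.686 -> Y = -1.314 ✓
  W = 1.104 -> Y = -0.896 ✓
  W = -0.49 -> Y = -2.49 ✓
All samples match this transformation.

(c) W - 2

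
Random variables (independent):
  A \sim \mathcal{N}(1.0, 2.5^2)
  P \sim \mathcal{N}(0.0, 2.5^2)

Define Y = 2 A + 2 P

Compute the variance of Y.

For independent RVs: Var(aX + bY) = a²Var(X) + b²Var(Y)
Var(A) = 6.25
Var(P) = 6.25
Var(Y) = 2²*6.25 + 2²*6.25
= 4*6.25 + 4*6.25 = 50

50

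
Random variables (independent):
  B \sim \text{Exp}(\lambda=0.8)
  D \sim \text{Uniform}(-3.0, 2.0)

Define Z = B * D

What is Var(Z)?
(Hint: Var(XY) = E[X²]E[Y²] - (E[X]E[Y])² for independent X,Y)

Var(XY) = E[X²]E[Y²] - (E[X]E[Y])²
E[B] = 1.25, Var(B) = 1.5625
E[D] = -0.5, Var(D) = 2.0833333
E[B²] = 1.5625 + 1.25² = 3.125
E[D²] = 2.0833333 + (-0.5)² = 2.3333333
Var(Z) = 3.125*2.3333333 - (1.25*(-0.5))²
= 7.2916667 - 0.390625 = 6.9010417

6.9010417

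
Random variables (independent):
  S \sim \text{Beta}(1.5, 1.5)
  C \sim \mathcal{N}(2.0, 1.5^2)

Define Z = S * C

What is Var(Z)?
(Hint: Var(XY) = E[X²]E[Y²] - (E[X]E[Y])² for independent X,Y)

Var(XY) = E[X²]E[Y²] - (E[X]E[Y])²
E[S] = 0.5, Var(S) = 0.0625
E[C] = 2, Var(C) = 2.25
E[S²] = 0.0625 + 0.5² = 0.3125
E[C²] = 2.25 + 2² = 6.25
Var(Z) = 0.3125*6.25 - (0.5*2)²
= 1.953125 - 1 = 0.953125

0.953125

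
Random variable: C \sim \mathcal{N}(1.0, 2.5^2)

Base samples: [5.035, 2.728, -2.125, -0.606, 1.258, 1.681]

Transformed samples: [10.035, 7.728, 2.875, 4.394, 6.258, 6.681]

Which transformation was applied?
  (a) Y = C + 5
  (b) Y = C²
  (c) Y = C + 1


Checking option (a) Y = C + 5:
  C = 5.035 -> Y = 10.035 ✓
  C = 2.728 -> Y = 7.728 ✓
  C = -2.125 -> Y = 2.875 ✓
All samples match this transformation.

(a) C + 5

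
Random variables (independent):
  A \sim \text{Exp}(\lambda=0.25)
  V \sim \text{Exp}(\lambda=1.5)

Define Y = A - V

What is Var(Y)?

For independent RVs: Var(aX + bY) = a²Var(X) + b²Var(Y)
Var(A) = 16
Var(V) = 0.44444444
Var(Y) = 1²*16 + (-1)²*0.44444444
= 1*16 + 1*0.44444444 = 16.444444

16.444444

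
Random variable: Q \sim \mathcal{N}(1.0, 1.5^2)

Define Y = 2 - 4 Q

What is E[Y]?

For Y = -4Q + 2:
E[Y] = -4 * E[Q] + 2
E[Q] = 1.0 = 1
E[Y] = -4 * 1 + 2 = -2

-2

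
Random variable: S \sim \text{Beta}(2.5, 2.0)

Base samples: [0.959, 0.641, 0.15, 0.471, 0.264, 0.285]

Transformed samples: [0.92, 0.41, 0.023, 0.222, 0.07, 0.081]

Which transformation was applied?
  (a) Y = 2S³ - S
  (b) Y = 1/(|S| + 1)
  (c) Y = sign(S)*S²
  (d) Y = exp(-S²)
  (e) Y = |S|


Checking option (c) Y = sign(S)*S²:
  S = 0.959 -> Y = 0.92 ✓
  S = 0.641 -> Y = 0.41 ✓
  S = 0.15 -> Y = 0.023 ✓
All samples match this transformation.

(c) sign(S)*S²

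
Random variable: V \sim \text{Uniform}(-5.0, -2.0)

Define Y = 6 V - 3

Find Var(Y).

For Y = aV + b: Var(Y) = a² * Var(V)
Var(V) = (-2 + 5)^2/12 = 0.75
Var(Y) = 6² * 0.75 = 36 * 0.75 = 27

27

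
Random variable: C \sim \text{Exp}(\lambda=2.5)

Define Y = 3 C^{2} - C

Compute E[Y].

E[Y] = 3*E[C²] - 1*E[C]
E[C] = 0.4
E[C²] = Var(C) + (E[C])² = 0.16 + 0.16 = 0.32
E[Y] = 3*0.32 - 1*0.4 = 0.56

0.56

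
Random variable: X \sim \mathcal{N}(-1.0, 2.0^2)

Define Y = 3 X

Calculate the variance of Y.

For Y = aX + b: Var(Y) = a² * Var(X)
Var(X) = 2.0^2 = 4
Var(Y) = 3² * 4 = 9 * 4 = 36

36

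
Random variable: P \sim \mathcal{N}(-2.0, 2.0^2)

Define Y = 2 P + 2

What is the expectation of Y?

For Y = 2P + 2:
E[Y] = 2 * E[P] + 2
E[P] = -2.0 = -2
E[Y] = 2 * (-2) + 2 = -2

-2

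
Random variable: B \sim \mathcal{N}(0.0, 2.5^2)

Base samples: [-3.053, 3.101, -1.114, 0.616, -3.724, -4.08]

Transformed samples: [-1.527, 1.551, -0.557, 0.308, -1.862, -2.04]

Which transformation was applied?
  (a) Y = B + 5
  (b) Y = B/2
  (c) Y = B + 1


Checking option (b) Y = B/2:
  B = -3.053 -> Y = -1.527 ✓
  B = 3.101 -> Y = 1.551 ✓
  B = -1.114 -> Y = -0.557 ✓
All samples match this transformation.

(b) B/2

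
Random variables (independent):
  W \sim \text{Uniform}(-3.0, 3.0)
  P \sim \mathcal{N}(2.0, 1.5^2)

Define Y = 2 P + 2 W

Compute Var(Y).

For independent RVs: Var(aX + bY) = a²Var(X) + b²Var(Y)
Var(W) = 3
Var(P) = 2.25
Var(Y) = 2²*3 + 2²*2.25
= 4*3 + 4*2.25 = 21

21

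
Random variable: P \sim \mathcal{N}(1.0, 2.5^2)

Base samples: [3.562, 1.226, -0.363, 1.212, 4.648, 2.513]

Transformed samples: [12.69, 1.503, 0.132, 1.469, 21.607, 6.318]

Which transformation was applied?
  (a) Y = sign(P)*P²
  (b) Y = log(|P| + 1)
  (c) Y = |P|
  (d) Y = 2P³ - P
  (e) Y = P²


Checking option (e) Y = P²:
  P = 3.562 -> Y = 12.69 ✓
  P = 1.226 -> Y = 1.503 ✓
  P = -0.363 -> Y = 0.132 ✓
All samples match this transformation.

(e) P²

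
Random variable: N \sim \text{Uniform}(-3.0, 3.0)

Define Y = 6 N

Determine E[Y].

For Y = 6N:
E[Y] = 6 * E[N]
E[N] = (-3 + 3)/2 = 0
E[Y] = 6 * 0 = 0

0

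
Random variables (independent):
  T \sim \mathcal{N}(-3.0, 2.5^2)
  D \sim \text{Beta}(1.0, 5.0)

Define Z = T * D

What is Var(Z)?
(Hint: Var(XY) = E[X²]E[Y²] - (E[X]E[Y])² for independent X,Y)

Var(XY) = E[X²]E[Y²] - (E[X]E[Y])²
E[T] = -3, Var(T) = 6.25
E[D] = 0.16666667, Var(D) = 0.01984127
E[T²] = 6.25 + (-3)² = 15.25
E[D²] = 0.01984127 + 0.16666667² = 0.047619048
Var(Z) = 15.25*0.047619048 - (-3*0.16666667)²
= 0.72619048 - 0.25 = 0.47619048

0.47619048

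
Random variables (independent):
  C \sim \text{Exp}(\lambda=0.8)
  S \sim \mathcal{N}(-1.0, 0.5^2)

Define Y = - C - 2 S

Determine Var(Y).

For independent RVs: Var(aX + bY) = a²Var(X) + b²Var(Y)
Var(C) = 1.5625
Var(S) = 0.25
Var(Y) = (-1)²*1.5625 + (-2)²*0.25
= 1*1.5625 + 4*0.25 = 2.5625

2.5625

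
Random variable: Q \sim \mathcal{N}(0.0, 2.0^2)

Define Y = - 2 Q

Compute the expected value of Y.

For Y = -2Q:
E[Y] = -2 * E[Q]
E[Q] = 0.0 = 0
E[Y] = -2 * 0 = 0

0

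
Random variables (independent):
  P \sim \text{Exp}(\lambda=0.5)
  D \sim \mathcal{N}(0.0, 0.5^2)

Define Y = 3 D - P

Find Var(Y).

For independent RVs: Var(aX + bY) = a²Var(X) + b²Var(Y)
Var(P) = 4
Var(D) = 0.25
Var(Y) = (-1)²*4 + 3²*0.25
= 1*4 + 9*0.25 = 6.25

6.25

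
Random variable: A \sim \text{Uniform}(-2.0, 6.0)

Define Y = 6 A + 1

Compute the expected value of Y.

For Y = 6A + 1:
E[Y] = 6 * E[A] + 1
E[A] = (-2 + 6)/2 = 2
E[Y] = 6 * 2 + 1 = 13

13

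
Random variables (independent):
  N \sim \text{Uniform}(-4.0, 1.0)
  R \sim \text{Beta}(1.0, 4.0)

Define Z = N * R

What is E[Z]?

For independent RVs: E[XY] = E[X]*E[Y]
E[N] = -1.5
E[R] = 0.2
E[Z] = -1.5 * 0.2 = -0.3

-0.3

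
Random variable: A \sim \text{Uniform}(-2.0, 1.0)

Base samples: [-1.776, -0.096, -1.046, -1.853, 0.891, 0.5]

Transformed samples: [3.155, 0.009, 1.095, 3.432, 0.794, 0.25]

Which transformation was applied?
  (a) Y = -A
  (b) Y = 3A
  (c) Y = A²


Checking option (c) Y = A²:
  A = -1.776 -> Y = 3.155 ✓
  A = -0.096 -> Y = 0.009 ✓
  A = -1.046 -> Y = 1.095 ✓
All samples match this transformation.

(c) A²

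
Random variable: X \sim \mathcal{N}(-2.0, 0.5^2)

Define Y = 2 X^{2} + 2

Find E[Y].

E[Y] = 2*E[X²] + 2
E[X] = -2
E[X²] = Var(X) + (E[X])² = 0.25 + 4 = 4.25
E[Y] = 2*4.25 + 2 = 10.5

10.5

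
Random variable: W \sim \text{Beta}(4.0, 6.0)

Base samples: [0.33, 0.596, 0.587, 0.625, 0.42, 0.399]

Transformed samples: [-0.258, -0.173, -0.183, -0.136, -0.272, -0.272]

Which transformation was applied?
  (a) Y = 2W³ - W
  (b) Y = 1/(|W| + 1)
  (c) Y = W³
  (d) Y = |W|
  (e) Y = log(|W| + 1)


Checking option (a) Y = 2W³ - W:
  W = 0.33 -> Y = -0.258 ✓
  W = 0.596 -> Y = -0.173 ✓
  W = 0.587 -> Y = -0.183 ✓
All samples match this transformation.

(a) 2W³ - W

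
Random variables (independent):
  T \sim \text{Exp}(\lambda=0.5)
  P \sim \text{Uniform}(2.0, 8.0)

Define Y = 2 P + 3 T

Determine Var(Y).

For independent RVs: Var(aX + bY) = a²Var(X) + b²Var(Y)
Var(T) = 4
Var(P) = 3
Var(Y) = 3²*4 + 2²*3
= 9*4 + 4*3 = 48

48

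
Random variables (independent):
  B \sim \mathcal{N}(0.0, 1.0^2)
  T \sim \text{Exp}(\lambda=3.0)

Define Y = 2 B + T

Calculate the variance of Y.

For independent RVs: Var(aX + bY) = a²Var(X) + b²Var(Y)
Var(B) = 1
Var(T) = 0.11111111
Var(Y) = 2²*1 + 1²*0.11111111
= 4*1 + 1*0.11111111 = 4.1111111

4.1111111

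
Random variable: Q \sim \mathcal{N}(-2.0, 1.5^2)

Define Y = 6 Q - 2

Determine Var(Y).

For Y = aQ + b: Var(Y) = a² * Var(Q)
Var(Q) = 1.5^2 = 2.25
Var(Y) = 6² * 2.25 = 36 * 2.25 = 81

81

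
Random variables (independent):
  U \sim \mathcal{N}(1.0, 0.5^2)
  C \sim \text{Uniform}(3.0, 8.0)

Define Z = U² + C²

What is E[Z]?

E[Z] = E[U²] + E[C²]
E[U²] = Var(U) + E[U]² = 0.25 + 1 = 1.25
E[C²] = Var(C) + E[C]² = 2.0833333 + 30.25 = 32.333333
E[Z] = 1.25 + 32.333333 = 33.583333

33.583333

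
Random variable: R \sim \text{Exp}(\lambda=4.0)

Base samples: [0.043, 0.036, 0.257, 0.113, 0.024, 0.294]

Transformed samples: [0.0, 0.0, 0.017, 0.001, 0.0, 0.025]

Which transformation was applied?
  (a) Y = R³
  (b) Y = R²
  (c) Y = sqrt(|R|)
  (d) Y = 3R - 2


Checking option (a) Y = R³:
  R = 0.043 -> Y = 0.0 ✓
  R = 0.036 -> Y = 0.0 ✓
  R = 0.257 -> Y = 0.017 ✓
All samples match this transformation.

(a) R³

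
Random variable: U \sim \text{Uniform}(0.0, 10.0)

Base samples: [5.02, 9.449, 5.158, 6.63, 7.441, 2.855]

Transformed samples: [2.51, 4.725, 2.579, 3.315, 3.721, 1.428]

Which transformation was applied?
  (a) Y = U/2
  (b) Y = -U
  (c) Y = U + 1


Checking option (a) Y = U/2:
  U = 5.02 -> Y = 2.51 ✓
  U = 9.449 -> Y = 4.725 ✓
  U = 5.158 -> Y = 2.579 ✓
All samples match this transformation.

(a) U/2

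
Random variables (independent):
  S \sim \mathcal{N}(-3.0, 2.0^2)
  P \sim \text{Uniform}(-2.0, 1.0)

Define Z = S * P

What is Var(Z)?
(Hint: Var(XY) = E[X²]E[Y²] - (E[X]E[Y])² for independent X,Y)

Var(XY) = E[X²]E[Y²] - (E[X]E[Y])²
E[S] = -3, Var(S) = 4
E[P] = -0.5, Var(P) = 0.75
E[S²] = 4 + (-3)² = 13
E[P²] = 0.75 + (-0.5)² = 1
Var(Z) = 13*1 - (-3*(-0.5))²
= 13 - 2.25 = 10.75

10.75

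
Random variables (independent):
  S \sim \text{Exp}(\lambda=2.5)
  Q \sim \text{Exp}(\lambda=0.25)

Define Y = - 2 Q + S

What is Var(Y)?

For independent RVs: Var(aX + bY) = a²Var(X) + b²Var(Y)
Var(S) = 0.16
Var(Q) = 16
Var(Y) = 1²*0.16 + (-2)²*16
= 1*0.16 + 4*16 = 64.16

64.16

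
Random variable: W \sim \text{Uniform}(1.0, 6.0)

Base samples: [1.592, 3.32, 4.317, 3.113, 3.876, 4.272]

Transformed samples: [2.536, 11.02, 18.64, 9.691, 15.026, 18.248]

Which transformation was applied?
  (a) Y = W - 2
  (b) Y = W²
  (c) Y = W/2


Checking option (b) Y = W²:
  W = 1.592 -> Y = 2.536 ✓
  W = 3.32 -> Y = 11.02 ✓
  W = 4.317 -> Y = 18.64 ✓
All samples match this transformation.

(b) W²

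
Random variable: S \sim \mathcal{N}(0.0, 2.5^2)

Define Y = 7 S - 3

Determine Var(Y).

For Y = aS + b: Var(Y) = a² * Var(S)
Var(S) = 2.5^2 = 6.25
Var(Y) = 7² * 6.25 = 49 * 6.25 = 306.25

306.25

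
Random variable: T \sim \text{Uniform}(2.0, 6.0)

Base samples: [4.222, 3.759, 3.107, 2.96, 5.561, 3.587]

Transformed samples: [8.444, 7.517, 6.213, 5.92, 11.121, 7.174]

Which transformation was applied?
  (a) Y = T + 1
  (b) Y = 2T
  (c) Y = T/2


Checking option (b) Y = 2T:
  T = 4.222 -> Y = 8.444 ✓
  T = 3.759 -> Y = 7.517 ✓
  T = 3.107 -> Y = 6.213 ✓
All samples match this transformation.

(b) 2T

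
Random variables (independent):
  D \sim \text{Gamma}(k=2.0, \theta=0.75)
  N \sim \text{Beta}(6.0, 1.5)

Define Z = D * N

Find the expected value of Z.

For independent RVs: E[XY] = E[X]*E[Y]
E[D] = 1.5
E[N] = 0.8
E[Z] = 1.5 * 0.8 = 1.2

1.2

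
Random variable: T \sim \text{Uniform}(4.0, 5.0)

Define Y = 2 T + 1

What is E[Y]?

For Y = 2T + 1:
E[Y] = 2 * E[T] + 1
E[T] = (4 + 5)/2 = 4.5
E[Y] = 2 * 4.5 + 1 = 10

10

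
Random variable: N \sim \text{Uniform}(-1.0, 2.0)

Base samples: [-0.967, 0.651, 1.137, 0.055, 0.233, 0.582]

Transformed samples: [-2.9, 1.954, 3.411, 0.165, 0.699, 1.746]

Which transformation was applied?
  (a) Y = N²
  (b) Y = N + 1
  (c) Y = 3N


Checking option (c) Y = 3N:
  N = -0.967 -> Y = -2.9 ✓
  N = 0.651 -> Y = 1.954 ✓
  N = 1.137 -> Y = 3.411 ✓
All samples match this transformation.

(c) 3N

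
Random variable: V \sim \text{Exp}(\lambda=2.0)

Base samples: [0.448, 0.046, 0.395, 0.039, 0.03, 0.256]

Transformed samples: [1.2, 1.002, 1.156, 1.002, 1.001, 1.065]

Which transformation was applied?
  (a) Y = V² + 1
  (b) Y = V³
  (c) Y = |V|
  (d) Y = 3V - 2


Checking option (a) Y = V² + 1:
  V = 0.448 -> Y = 1.2 ✓
  V = 0.046 -> Y = 1.002 ✓
  V = 0.395 -> Y = 1.156 ✓
All samples match this transformation.

(a) V² + 1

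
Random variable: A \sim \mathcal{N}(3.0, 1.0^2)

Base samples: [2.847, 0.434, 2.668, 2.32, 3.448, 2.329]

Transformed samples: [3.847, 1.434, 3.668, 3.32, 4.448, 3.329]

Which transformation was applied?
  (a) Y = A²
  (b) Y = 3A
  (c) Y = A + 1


Checking option (c) Y = A + 1:
  A = 2.847 -> Y = 3.847 ✓
  A = 0.434 -> Y = 1.434 ✓
  A = 2.668 -> Y = 3.668 ✓
All samples match this transformation.

(c) A + 1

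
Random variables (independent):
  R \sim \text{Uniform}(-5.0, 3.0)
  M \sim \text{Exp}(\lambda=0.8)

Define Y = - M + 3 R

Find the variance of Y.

For independent RVs: Var(aX + bY) = a²Var(X) + b²Var(Y)
Var(R) = 5.3333333
Var(M) = 1.5625
Var(Y) = 3²*5.3333333 + (-1)²*1.5625
= 9*5.3333333 + 1*1.5625 = 49.5625

49.5625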